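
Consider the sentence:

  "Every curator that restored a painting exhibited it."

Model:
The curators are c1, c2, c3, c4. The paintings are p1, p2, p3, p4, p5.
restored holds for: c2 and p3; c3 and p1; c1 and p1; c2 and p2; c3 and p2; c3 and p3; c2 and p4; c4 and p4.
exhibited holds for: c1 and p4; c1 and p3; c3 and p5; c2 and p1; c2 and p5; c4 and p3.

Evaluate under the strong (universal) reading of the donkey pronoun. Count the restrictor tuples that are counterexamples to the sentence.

"it" takes "a painting" as antecedent — a donkey pronoun bound across the clause boundary.
Strong reading: for every (c,p) with restored(c,p), exhibited(c,p).
Restrictor pairs: (c1,p1) ✗  (c2,p2) ✗  (c2,p3) ✗  (c2,p4) ✗  (c3,p1) ✗  (c3,p2) ✗  (c3,p3) ✗  (c4,p4) ✗
Counterexamples (restrictor pairs failing the scope): 8.

8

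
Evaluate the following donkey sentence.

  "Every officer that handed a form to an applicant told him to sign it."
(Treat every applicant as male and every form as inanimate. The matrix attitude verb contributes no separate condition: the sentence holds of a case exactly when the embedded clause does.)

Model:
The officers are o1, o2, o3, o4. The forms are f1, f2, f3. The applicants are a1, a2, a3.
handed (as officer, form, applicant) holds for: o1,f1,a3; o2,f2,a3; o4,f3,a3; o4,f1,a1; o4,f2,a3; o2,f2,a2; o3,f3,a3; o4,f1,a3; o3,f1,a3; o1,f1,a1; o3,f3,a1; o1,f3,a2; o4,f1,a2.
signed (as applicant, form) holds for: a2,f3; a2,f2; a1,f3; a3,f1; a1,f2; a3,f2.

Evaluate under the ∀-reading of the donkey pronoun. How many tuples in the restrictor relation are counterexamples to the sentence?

5

"him" takes "an applicant" as antecedent and "it" takes "a form"; both are donkey pronouns co-varying with the restrictor.
Strong reading: for every (o,f,a) with handed(o,f,a), signed(a,f).
Restrictor triples: (o1,f1,a1)→signed(a1,f1) ✗  (o1,f1,a3)→signed(a3,f1) ✓  (o1,f3,a2)→signed(a2,f3) ✓  (o2,f2,a2)→signed(a2,f2) ✓  (o2,f2,a3)→signed(a3,f2) ✓  (o3,f1,a3)→signed(a3,f1) ✓  (o3,f3,a1)→signed(a1,f3) ✓  (o3,f3,a3)→signed(a3,f3) ✗  (o4,f1,a1)→signed(a1,f1) ✗  (o4,f1,a2)→signed(a2,f1) ✗  (o4,f1,a3)→signed(a3,f1) ✓  (o4,f2,a3)→signed(a3,f2) ✓  (o4,f3,a3)→signed(a3,f3) ✗
Counterexamples (restrictor triples failing the scope): 5.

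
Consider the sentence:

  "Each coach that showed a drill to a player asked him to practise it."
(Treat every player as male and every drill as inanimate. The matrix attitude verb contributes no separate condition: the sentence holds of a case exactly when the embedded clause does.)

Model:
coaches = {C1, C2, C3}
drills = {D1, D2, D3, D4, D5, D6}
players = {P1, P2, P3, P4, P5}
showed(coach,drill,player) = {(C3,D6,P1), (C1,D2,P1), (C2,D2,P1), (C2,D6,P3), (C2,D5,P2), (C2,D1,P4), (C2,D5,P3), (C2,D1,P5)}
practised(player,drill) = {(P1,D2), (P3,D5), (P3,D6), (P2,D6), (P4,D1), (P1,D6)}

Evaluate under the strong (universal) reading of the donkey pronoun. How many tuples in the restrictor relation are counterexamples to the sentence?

"him" takes "a player" as antecedent and "it" takes "a drill"; both are donkey pronouns co-varying with the restrictor.
Strong reading: for every (c,d,p) with showed(c,d,p), practised(p,d).
Restrictor triples: (C1,D2,P1)→practised(P1,D2) ✓  (C2,D1,P4)→practised(P4,D1) ✓  (C2,D1,P5)→practised(P5,D1) ✗  (C2,D2,P1)→practised(P1,D2) ✓  (C2,D5,P2)→practised(P2,D5) ✗  (C2,D5,P3)→practised(P3,D5) ✓  (C2,D6,P3)→practised(P3,D6) ✓  (C3,D6,P1)→practised(P1,D6) ✓
Counterexamples (restrictor triples failing the scope): 2.

2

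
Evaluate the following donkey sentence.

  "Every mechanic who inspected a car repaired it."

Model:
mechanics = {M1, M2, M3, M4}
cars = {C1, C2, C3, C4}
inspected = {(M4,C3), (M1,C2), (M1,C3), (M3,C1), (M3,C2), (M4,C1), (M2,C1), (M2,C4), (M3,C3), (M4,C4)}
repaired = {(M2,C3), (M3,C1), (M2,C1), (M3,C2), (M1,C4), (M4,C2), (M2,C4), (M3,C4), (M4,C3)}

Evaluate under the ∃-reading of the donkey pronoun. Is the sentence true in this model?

False

"it" takes "a car" as antecedent — a donkey pronoun bound across the clause boundary.
Weak reading: every mechanic m with some inspected-car has at least one inspected-car c such that repaired(m,c).
Per mechanic: M1:✗  M2:✓  M3:✓  M4:✓
M1 has no witness among its inspected-cars.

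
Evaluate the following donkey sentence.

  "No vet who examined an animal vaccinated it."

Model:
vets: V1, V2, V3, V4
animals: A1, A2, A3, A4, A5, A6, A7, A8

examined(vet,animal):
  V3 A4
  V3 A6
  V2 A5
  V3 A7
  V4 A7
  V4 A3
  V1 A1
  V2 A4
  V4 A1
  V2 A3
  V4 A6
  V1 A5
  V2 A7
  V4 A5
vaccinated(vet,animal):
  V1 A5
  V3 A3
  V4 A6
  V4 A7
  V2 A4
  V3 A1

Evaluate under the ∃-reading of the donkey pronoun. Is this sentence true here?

False

"it" takes "an animal" as antecedent — a donkey pronoun bound across the clause boundary.
Truth condition: for no (v,a) with examined(v,a) does vaccinated(v,a) hold.
Restrictor pairs — does the scope hold? (V1,A1):fails  (V1,A5):holds  (V2,A3):fails  (V2,A4):holds  (V2,A5):fails  (V2,A7):fails  (V3,A4):fails  (V3,A6):fails  (V3,A7):fails  (V4,A1):fails  (V4,A3):fails  (V4,A5):fails  (V4,A6):holds  (V4,A7):holds
Scope holds for 4 pair(s), so the sentence is false.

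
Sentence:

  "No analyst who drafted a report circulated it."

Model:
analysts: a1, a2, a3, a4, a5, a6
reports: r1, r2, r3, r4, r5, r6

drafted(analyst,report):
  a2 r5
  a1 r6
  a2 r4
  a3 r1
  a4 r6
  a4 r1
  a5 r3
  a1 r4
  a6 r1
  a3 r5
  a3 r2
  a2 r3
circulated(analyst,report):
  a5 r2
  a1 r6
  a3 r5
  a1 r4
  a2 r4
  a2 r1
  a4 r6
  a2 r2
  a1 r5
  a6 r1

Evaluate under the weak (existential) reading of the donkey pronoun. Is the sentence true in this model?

"it" takes "a report" as antecedent — a donkey pronoun bound across the clause boundary.
Truth condition: for no (a,r) with drafted(a,r) does circulated(a,r) hold.
Restrictor pairs — does the scope hold? (a1,r4):holds  (a1,r6):holds  (a2,r3):fails  (a2,r4):holds  (a2,r5):fails  (a3,r1):fails  (a3,r2):fails  (a3,r5):holds  (a4,r1):fails  (a4,r6):holds  (a5,r3):fails  (a6,r1):holds
Scope holds for 6 pair(s), so the sentence is false.

False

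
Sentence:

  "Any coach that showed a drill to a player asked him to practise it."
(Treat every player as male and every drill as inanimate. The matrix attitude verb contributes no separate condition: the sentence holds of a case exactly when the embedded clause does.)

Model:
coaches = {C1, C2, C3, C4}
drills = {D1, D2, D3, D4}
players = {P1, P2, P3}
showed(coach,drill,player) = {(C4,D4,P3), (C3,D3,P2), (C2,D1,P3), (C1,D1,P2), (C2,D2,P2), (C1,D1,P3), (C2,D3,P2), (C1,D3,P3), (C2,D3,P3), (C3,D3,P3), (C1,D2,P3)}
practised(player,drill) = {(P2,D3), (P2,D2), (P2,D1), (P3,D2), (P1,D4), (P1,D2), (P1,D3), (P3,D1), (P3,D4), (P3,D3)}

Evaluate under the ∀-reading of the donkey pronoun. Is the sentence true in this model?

True

"him" takes "a player" as antecedent and "it" takes "a drill"; both are donkey pronouns co-varying with the restrictor.
Strong reading: for every (c,d,p) with showed(c,d,p), practised(p,d).
Restrictor triples: (C1,D1,P2)→practised(P2,D1) ✓  (C1,D1,P3)→practised(P3,D1) ✓  (C1,D2,P3)→practised(P3,D2) ✓  (C1,D3,P3)→practised(P3,D3) ✓  (C2,D1,P3)→practised(P3,D1) ✓  (C2,D2,P2)→practised(P2,D2) ✓  (C2,D3,P2)→practised(P2,D3) ✓  (C2,D3,P3)→practised(P3,D3) ✓  (C3,D3,P2)→practised(P2,D3) ✓  (C3,D3,P3)→practised(P3,D3) ✓  (C4,D4,P3)→practised(P3,D4) ✓
Every restrictor triple satisfies the scope.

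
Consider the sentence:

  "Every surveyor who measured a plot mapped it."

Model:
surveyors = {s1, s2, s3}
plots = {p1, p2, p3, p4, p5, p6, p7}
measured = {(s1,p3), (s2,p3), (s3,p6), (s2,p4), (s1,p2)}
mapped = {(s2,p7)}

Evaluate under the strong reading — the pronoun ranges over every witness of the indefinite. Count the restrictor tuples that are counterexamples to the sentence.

5

"it" takes "a plot" as antecedent — a donkey pronoun bound across the clause boundary.
Strong reading: for every (s,p) with measured(s,p), mapped(s,p).
Restrictor pairs: (s1,p2) ✗  (s1,p3) ✗  (s2,p3) ✗  (s2,p4) ✗  (s3,p6) ✗
Counterexamples (restrictor pairs failing the scope): 5.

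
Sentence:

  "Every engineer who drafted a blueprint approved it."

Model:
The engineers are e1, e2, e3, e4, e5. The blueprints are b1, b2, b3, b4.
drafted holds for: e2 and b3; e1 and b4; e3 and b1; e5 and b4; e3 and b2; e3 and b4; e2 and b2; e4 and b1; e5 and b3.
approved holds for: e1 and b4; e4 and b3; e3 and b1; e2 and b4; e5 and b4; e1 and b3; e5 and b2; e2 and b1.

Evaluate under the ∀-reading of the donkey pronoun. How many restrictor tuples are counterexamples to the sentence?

"it" takes "a blueprint" as antecedent — a donkey pronoun bound across the clause boundary.
Strong reading: for every (e,b) with drafted(e,b), approved(e,b).
Restrictor pairs: (e1,b4) ✓  (e2,b2) ✗  (e2,b3) ✗  (e3,b1) ✓  (e3,b2) ✗  (e3,b4) ✗  (e4,b1) ✗  (e5,b3) ✗  (e5,b4) ✓
Counterexamples (restrictor pairs failing the scope): 6.

6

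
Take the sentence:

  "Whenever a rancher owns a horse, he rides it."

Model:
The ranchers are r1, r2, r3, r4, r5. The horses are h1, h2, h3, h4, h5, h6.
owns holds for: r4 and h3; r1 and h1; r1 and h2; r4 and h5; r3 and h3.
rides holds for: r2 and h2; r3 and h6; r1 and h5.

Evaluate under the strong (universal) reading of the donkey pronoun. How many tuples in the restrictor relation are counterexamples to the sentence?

5

"it" takes "a horse" as antecedent — a donkey pronoun bound across the clause boundary.
Strong reading: for every (r,h) with owns(r,h), rides(r,h).
Restrictor pairs: (r1,h1) ✗  (r1,h2) ✗  (r3,h3) ✗  (r4,h3) ✗  (r4,h5) ✗
Counterexamples (restrictor pairs failing the scope): 5.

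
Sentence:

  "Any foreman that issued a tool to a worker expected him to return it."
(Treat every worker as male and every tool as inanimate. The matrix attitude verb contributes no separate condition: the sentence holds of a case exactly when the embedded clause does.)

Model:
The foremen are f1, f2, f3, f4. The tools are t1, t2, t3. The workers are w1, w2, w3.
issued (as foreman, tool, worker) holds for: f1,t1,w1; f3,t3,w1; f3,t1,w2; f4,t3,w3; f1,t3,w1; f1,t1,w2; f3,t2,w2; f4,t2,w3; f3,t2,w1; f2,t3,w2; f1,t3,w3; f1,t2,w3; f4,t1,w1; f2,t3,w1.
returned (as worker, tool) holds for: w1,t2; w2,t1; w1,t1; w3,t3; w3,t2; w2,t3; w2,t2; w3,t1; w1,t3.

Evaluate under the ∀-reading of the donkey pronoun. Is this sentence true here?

"him" takes "a worker" as antecedent and "it" takes "a tool"; both are donkey pronouns co-varying with the restrictor.
Strong reading: for every (f,t,w) with issued(f,t,w), returned(w,t).
Restrictor triples: (f1,t1,w1)→returned(w1,t1) ✓  (f1,t1,w2)→returned(w2,t1) ✓  (f1,t2,w3)→returned(w3,t2) ✓  (f1,t3,w1)→returned(w1,t3) ✓  (f1,t3,w3)→returned(w3,t3) ✓  (f2,t3,w1)→returned(w1,t3) ✓  (f2,t3,w2)→returned(w2,t3) ✓  (f3,t1,w2)→returned(w2,t1) ✓  (f3,t2,w1)→returned(w1,t2) ✓  (f3,t2,w2)→returned(w2,t2) ✓  (f3,t3,w1)→returned(w1,t3) ✓  (f4,t1,w1)→returned(w1,t1) ✓  (f4,t2,w3)→returned(w3,t2) ✓  (f4,t3,w3)→returned(w3,t3) ✓
Every restrictor triple satisfies the scope.

True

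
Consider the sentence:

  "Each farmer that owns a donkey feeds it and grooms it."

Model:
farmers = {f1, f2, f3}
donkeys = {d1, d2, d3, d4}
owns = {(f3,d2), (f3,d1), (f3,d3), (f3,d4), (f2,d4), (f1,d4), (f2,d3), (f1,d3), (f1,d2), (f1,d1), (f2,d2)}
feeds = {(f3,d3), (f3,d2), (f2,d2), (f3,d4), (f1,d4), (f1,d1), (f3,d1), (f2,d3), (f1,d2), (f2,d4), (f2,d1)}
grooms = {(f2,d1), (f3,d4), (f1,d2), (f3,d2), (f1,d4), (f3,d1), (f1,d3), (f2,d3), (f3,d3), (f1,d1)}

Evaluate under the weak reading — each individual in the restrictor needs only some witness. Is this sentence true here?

True

"it" takes "a donkey" as antecedent — a donkey pronoun bound across the clause boundary.
Weak reading: every farmer f with some owns-donkey has at least one owns-donkey d such that feeds(f,d) ∧ grooms(f,d).
Per farmer: f1:✓  f2:✓  f3:✓
Every farmer in the restrictor has a witness.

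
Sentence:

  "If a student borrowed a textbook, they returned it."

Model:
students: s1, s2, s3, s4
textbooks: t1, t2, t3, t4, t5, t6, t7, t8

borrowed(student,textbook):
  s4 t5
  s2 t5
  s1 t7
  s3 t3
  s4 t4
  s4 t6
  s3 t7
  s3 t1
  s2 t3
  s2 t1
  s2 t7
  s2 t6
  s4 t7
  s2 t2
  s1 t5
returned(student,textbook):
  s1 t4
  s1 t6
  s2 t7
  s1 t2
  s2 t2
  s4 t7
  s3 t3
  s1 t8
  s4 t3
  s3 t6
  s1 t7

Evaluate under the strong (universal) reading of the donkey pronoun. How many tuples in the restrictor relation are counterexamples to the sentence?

"it" takes "a textbook" as antecedent — a donkey pronoun bound across the clause boundary.
Strong reading: for every (s,t) with borrowed(s,t), returned(s,t).
Restrictor pairs: (s1,t5) ✗  (s1,t7) ✓  (s2,t1) ✗  (s2,t2) ✓  (s2,t3) ✗  (s2,t5) ✗  (s2,t6) ✗  (s2,t7) ✓  (s3,t1) ✗  (s3,t3) ✓  (s3,t7) ✗  (s4,t4) ✗  (s4,t5) ✗  (s4,t6) ✗  (s4,t7) ✓
Counterexamples (restrictor pairs failing the scope): 10.

10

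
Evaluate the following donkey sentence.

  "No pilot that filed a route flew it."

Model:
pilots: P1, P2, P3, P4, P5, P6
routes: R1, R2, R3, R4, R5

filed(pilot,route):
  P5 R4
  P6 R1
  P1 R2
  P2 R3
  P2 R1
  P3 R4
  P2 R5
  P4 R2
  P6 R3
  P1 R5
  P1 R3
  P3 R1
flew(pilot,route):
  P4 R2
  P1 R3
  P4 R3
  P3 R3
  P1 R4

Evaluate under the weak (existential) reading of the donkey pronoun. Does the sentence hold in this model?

False

"it" takes "a route" as antecedent — a donkey pronoun bound across the clause boundary.
Truth condition: for no (p,r) with filed(p,r) does flew(p,r) hold.
Restrictor pairs — does the scope hold? (P1,R2):fails  (P1,R3):holds  (P1,R5):fails  (P2,R1):fails  (P2,R3):fails  (P2,R5):fails  (P3,R1):fails  (P3,R4):fails  (P4,R2):holds  (P5,R4):fails  (P6,R1):fails  (P6,R3):fails
Scope holds for 2 pair(s), so the sentence is false.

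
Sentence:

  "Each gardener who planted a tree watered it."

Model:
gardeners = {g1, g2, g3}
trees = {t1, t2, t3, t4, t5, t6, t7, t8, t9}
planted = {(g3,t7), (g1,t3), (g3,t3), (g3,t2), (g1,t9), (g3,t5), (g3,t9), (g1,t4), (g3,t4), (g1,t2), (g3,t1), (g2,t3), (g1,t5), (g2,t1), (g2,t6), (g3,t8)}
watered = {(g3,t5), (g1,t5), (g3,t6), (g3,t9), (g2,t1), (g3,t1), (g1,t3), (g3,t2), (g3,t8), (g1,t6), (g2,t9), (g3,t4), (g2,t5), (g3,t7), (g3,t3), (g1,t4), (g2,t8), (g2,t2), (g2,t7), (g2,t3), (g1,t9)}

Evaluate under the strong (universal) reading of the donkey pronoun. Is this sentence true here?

"it" takes "a tree" as antecedent — a donkey pronoun bound across the clause boundary.
Strong reading: for every (g,t) with planted(g,t), watered(g,t).
Restrictor pairs: (g1,t2) ✗  (g1,t3) ✓  (g1,t4) ✓  (g1,t5) ✓  (g1,t9) ✓  (g2,t1) ✓  (g2,t3) ✓  (g2,t6) ✗  (g3,t1) ✓  (g3,t2) ✓  (g3,t3) ✓  (g3,t4) ✓  (g3,t5) ✓  (g3,t7) ✓  (g3,t8) ✓  (g3,t9) ✓
Counterexample: (g1,t2) is in planted but fails the scope.

False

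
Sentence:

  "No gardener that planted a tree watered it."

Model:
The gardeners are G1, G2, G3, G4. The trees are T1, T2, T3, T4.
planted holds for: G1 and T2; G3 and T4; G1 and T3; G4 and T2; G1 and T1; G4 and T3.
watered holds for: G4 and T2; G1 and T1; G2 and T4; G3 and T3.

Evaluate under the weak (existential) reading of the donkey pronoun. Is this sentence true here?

"it" takes "a tree" as antecedent — a donkey pronoun bound across the clause boundary.
Truth condition: for no (g,t) with planted(g,t) does watered(g,t) hold.
Restrictor pairs — does the scope hold? (G1,T1):holds  (G1,T2):fails  (G1,T3):fails  (G3,T4):fails  (G4,T2):holds  (G4,T3):fails
Scope holds for 2 pair(s), so the sentence is false.

False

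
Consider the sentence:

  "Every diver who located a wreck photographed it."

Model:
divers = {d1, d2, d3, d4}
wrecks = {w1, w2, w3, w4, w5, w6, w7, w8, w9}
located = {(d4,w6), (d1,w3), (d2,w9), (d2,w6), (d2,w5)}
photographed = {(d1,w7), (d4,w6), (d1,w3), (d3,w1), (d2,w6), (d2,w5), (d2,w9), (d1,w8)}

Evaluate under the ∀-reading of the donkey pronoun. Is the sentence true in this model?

"it" takes "a wreck" as antecedent — a donkey pronoun bound across the clause boundary.
Strong reading: for every (d,w) with located(d,w), photographed(d,w).
Restrictor pairs: (d1,w3) ✓  (d2,w5) ✓  (d2,w6) ✓  (d2,w9) ✓  (d4,w6) ✓
Every restrictor pair satisfies the scope.

True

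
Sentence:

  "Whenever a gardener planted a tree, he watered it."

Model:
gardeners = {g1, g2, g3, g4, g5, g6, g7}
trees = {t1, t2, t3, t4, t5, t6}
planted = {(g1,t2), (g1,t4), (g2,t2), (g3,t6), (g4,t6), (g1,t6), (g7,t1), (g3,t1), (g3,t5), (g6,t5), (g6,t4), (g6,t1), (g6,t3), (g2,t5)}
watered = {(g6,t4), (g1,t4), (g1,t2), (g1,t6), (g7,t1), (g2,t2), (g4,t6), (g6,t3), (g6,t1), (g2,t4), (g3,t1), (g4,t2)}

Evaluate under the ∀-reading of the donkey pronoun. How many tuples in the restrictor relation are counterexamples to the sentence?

"it" takes "a tree" as antecedent — a donkey pronoun bound across the clause boundary.
Strong reading: for every (g,t) with planted(g,t), watered(g,t).
Restrictor pairs: (g1,t2) ✓  (g1,t4) ✓  (g1,t6) ✓  (g2,t2) ✓  (g2,t5) ✗  (g3,t1) ✓  (g3,t5) ✗  (g3,t6) ✗  (g4,t6) ✓  (g6,t1) ✓  (g6,t3) ✓  (g6,t4) ✓  (g6,t5) ✗  (g7,t1) ✓
Counterexamples (restrictor pairs failing the scope): 4.

4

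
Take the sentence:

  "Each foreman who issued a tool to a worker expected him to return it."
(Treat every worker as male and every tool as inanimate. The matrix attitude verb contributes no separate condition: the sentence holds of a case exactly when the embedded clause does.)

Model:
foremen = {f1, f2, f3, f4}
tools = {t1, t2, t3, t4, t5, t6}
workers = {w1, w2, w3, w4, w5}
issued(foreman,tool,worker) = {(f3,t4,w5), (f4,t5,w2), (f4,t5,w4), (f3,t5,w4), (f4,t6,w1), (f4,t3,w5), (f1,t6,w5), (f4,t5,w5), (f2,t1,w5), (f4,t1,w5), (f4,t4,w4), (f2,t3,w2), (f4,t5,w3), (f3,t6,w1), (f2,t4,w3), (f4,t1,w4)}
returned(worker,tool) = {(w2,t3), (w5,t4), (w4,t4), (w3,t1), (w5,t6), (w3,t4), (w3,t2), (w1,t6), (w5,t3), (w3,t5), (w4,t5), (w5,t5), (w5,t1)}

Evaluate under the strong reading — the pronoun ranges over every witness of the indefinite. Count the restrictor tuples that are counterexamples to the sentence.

"him" takes "a worker" as antecedent and "it" takes "a tool"; both are donkey pronouns co-varying with the restrictor.
Strong reading: for every (f,t,w) with issued(f,t,w), returned(w,t).
Restrictor triples: (f1,t6,w5)→returned(w5,t6) ✓  (f2,t1,w5)→returned(w5,t1) ✓  (f2,t3,w2)→returned(w2,t3) ✓  (f2,t4,w3)→returned(w3,t4) ✓  (f3,t4,w5)→returned(w5,t4) ✓  (f3,t5,w4)→returned(w4,t5) ✓  (f3,t6,w1)→returned(w1,t6) ✓  (f4,t1,w4)→returned(w4,t1) ✗  (f4,t1,w5)→returned(w5,t1) ✓  (f4,t3,w5)→returned(w5,t3) ✓  (f4,t4,w4)→returned(w4,t4) ✓  (f4,t5,w2)→returned(w2,t5) ✗  (f4,t5,w3)→returned(w3,t5) ✓  (f4,t5,w4)→returned(w4,t5) ✓  (f4,t5,w5)→returned(w5,t5) ✓  (f4,t6,w1)→returned(w1,t6) ✓
Counterexamples (restrictor triples failing the scope): 2.

2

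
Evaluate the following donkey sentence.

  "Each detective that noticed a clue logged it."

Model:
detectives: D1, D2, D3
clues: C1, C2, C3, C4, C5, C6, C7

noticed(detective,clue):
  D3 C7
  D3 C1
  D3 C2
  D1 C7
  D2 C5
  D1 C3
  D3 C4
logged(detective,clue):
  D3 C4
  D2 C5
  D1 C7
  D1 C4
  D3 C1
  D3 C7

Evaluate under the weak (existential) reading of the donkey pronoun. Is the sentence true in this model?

True

"it" takes "a clue" as antecedent — a donkey pronoun bound across the clause boundary.
Weak reading: every detective d with some noticed-clue has at least one noticed-clue c such that logged(d,c).
Per detective: D1:✓  D2:✓  D3:✓
Every detective in the restrictor has a witness.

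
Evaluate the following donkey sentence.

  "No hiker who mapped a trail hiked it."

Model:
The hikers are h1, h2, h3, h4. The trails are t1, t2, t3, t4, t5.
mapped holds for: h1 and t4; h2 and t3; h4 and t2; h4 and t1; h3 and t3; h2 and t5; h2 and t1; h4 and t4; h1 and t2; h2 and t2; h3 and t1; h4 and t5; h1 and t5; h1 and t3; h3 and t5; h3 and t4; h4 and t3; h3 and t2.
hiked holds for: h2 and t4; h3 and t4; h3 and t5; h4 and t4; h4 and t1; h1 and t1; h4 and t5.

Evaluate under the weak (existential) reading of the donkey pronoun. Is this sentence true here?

False

"it" takes "a trail" as antecedent — a donkey pronoun bound across the clause boundary.
Truth condition: for no (h,t) with mapped(h,t) does hiked(h,t) hold.
Restrictor pairs — does the scope hold? (h1,t2):fails  (h1,t3):fails  (h1,t4):fails  (h1,t5):fails  (h2,t1):fails  (h2,t2):fails  (h2,t3):fails  (h2,t5):fails  (h3,t1):fails  (h3,t2):fails  (h3,t3):fails  (h3,t4):holds  (h3,t5):holds  (h4,t1):holds  (h4,t2):fails  (h4,t3):fails  (h4,t4):holds  (h4,t5):holds
Scope holds for 5 pair(s), so the sentence is false.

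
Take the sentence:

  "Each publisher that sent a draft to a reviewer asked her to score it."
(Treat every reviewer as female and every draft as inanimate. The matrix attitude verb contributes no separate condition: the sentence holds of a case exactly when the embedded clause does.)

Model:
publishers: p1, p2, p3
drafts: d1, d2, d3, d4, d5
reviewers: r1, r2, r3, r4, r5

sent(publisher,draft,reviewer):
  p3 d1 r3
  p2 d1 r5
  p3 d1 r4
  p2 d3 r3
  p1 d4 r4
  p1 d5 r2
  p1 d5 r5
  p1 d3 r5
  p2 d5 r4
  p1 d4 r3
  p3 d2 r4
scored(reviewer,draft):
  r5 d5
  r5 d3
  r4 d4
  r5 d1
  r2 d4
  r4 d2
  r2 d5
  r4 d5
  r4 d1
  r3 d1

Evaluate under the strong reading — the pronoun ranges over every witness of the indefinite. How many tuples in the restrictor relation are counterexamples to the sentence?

"her" takes "a reviewer" as antecedent and "it" takes "a draft"; both are donkey pronouns co-varying with the restrictor.
Strong reading: for every (p,d,r) with sent(p,d,r), scored(r,d).
Restrictor triples: (p1,d3,r5)→scored(r5,d3) ✓  (p1,d4,r3)→scored(r3,d4) ✗  (p1,d4,r4)→scored(r4,d4) ✓  (p1,d5,r2)→scored(r2,d5) ✓  (p1,d5,r5)→scored(r5,d5) ✓  (p2,d1,r5)→scored(r5,d1) ✓  (p2,d3,r3)→scored(r3,d3) ✗  (p2,d5,r4)→scored(r4,d5) ✓  (p3,d1,r3)→scored(r3,d1) ✓  (p3,d1,r4)→scored(r4,d1) ✓  (p3,d2,r4)→scored(r4,d2) ✓
Counterexamples (restrictor triples failing the scope): 2.

2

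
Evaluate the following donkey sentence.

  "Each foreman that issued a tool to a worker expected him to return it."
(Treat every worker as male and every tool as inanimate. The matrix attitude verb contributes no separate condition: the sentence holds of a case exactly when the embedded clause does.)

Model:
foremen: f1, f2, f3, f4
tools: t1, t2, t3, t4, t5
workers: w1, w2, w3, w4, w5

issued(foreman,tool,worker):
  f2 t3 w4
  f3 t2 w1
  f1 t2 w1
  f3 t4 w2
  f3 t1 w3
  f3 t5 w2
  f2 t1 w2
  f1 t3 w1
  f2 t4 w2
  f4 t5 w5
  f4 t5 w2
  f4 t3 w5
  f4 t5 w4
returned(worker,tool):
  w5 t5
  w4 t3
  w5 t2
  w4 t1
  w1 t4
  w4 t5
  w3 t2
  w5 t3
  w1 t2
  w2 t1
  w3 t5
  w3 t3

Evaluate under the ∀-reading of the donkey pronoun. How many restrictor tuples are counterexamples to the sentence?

"him" takes "a worker" as antecedent and "it" takes "a tool"; both are donkey pronouns co-varying with the restrictor.
Strong reading: for every (f,t,w) with issued(f,t,w), returned(w,t).
Restrictor triples: (f1,t2,w1)→returned(w1,t2) ✓  (f1,t3,w1)→returned(w1,t3) ✗  (f2,t1,w2)→returned(w2,t1) ✓  (f2,t3,w4)→returned(w4,t3) ✓  (f2,t4,w2)→returned(w2,t4) ✗  (f3,t1,w3)→returned(w3,t1) ✗  (f3,t2,w1)→returned(w1,t2) ✓  (f3,t4,w2)→returned(w2,t4) ✗  (f3,t5,w2)→returned(w2,t5) ✗  (f4,t3,w5)→returned(w5,t3) ✓  (f4,t5,w2)→returned(w2,t5) ✗  (f4,t5,w4)→returned(w4,t5) ✓  (f4,t5,w5)→returned(w5,t5) ✓
Counterexamples (restrictor triples failing the scope): 6.

6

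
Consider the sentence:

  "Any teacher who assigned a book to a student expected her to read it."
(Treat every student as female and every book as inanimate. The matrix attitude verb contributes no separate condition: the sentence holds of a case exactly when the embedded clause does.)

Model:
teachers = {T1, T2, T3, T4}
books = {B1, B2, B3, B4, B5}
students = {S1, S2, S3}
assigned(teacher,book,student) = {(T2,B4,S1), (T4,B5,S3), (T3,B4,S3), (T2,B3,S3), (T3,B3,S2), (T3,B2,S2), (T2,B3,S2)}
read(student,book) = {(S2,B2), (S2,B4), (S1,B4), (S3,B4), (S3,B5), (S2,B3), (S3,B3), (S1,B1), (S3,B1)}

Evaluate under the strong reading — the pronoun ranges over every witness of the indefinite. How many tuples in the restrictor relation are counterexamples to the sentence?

0

"her" takes "a student" as antecedent and "it" takes "a book"; both are donkey pronouns co-varying with the restrictor.
Strong reading: for every (t,b,s) with assigned(t,b,s), read(s,b).
Restrictor triples: (T2,B3,S2)→read(S2,B3) ✓  (T2,B3,S3)→read(S3,B3) ✓  (T2,B4,S1)→read(S1,B4) ✓  (T3,B2,S2)→read(S2,B2) ✓  (T3,B3,S2)→read(S2,B3) ✓  (T3,B4,S3)→read(S3,B4) ✓  (T4,B5,S3)→read(S3,B5) ✓
Counterexamples (restrictor triples failing the scope): 0.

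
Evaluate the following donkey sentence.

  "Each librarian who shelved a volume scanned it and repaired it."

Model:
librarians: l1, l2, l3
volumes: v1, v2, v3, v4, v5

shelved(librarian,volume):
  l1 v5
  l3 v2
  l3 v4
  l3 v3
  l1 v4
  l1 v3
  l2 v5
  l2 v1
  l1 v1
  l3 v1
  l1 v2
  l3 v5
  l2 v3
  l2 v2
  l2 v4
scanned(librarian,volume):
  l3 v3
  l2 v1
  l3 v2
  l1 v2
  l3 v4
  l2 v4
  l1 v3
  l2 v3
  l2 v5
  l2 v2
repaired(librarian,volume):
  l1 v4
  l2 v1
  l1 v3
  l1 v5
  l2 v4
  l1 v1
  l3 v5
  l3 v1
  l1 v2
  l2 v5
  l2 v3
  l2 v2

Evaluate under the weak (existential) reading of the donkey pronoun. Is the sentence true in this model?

False

"it" takes "a volume" as antecedent — a donkey pronoun bound across the clause boundary.
Weak reading: every librarian l with some shelved-volume has at least one shelved-volume v such that scanned(l,v) ∧ repaired(l,v).
Per librarian: l1:✓  l2:✓  l3:✗
l3 has no witness among its shelved-volumes.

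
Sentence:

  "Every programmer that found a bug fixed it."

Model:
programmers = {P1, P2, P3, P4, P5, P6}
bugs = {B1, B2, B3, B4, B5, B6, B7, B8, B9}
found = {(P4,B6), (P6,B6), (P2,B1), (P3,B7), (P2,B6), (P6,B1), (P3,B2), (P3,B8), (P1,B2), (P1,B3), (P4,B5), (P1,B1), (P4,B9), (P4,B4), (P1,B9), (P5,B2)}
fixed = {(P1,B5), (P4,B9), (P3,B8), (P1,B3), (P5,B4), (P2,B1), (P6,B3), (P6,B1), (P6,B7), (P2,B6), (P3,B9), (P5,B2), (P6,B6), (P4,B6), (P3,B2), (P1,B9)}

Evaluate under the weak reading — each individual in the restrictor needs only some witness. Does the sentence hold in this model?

True

"it" takes "a bug" as antecedent — a donkey pronoun bound across the clause boundary.
Weak reading: every programmer p with some found-bug has at least one found-bug b such that fixed(p,b).
Per programmer: P1:✓  P2:✓  P3:✓  P4:✓  P5:✓  P6:✓
Every programmer in the restrictor has a witness.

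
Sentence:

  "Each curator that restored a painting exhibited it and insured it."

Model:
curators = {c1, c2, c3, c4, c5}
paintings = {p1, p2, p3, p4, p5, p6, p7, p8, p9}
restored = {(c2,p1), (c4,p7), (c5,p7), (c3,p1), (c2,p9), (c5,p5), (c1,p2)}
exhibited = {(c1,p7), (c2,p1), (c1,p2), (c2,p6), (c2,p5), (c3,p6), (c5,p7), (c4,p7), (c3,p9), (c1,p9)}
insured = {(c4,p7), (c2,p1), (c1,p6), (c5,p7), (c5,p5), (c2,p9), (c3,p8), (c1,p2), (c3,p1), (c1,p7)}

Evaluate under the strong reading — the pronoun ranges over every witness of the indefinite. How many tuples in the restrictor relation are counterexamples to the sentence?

3

"it" takes "a painting" as antecedent — a donkey pronoun bound across the clause boundary.
Strong reading: for every (c,p) with restored(c,p), exhibited(c,p) ∧ insured(c,p).
Restrictor pairs: (c1,p2) ✓  (c2,p1) ✓  (c2,p9) ✗  (c3,p1) ✗  (c4,p7) ✓  (c5,p5) ✗  (c5,p7) ✓
Counterexamples (restrictor pairs failing the scope): 3.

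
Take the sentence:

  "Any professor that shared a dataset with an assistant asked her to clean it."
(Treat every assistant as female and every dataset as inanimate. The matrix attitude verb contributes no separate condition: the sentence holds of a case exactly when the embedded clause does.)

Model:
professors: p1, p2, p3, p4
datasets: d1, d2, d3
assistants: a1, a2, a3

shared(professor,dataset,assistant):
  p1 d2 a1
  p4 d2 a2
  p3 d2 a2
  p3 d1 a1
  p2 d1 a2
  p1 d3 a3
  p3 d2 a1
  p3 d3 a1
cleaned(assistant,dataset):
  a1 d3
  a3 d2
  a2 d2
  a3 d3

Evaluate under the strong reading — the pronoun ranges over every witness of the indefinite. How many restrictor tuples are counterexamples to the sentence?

4

"her" takes "an assistant" as antecedent and "it" takes "a dataset"; both are donkey pronouns co-varying with the restrictor.
Strong reading: for every (p,d,a) with shared(p,d,a), cleaned(a,d).
Restrictor triples: (p1,d2,a1)→cleaned(a1,d2) ✗  (p1,d3,a3)→cleaned(a3,d3) ✓  (p2,d1,a2)→cleaned(a2,d1) ✗  (p3,d1,a1)→cleaned(a1,d1) ✗  (p3,d2,a1)→cleaned(a1,d2) ✗  (p3,d2,a2)→cleaned(a2,d2) ✓  (p3,d3,a1)→cleaned(a1,d3) ✓  (p4,d2,a2)→cleaned(a2,d2) ✓
Counterexamples (restrictor triples failing the scope): 4.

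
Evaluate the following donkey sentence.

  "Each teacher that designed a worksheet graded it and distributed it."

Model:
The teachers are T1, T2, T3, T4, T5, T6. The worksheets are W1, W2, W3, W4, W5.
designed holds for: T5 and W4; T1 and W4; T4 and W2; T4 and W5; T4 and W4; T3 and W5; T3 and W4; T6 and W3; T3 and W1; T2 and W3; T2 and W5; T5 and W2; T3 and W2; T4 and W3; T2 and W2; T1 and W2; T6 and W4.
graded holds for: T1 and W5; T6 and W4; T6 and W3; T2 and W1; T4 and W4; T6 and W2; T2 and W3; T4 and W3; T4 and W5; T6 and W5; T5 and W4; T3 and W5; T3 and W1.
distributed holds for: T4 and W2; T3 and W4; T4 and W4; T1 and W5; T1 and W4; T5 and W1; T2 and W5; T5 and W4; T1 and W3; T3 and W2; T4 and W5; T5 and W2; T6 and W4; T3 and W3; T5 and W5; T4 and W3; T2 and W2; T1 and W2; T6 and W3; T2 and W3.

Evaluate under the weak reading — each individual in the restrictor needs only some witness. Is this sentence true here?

False

"it" takes "a worksheet" as antecedent — a donkey pronoun bound across the clause boundary.
Weak reading: every teacher t with some designed-worksheet has at least one designed-worksheet w such that graded(t,w) ∧ distributed(t,w).
Per teacher: T1:✗  T2:✓  T3:✗  T4:✓  T5:✓  T6:✓
T1 has no witness among its designed-worksheets.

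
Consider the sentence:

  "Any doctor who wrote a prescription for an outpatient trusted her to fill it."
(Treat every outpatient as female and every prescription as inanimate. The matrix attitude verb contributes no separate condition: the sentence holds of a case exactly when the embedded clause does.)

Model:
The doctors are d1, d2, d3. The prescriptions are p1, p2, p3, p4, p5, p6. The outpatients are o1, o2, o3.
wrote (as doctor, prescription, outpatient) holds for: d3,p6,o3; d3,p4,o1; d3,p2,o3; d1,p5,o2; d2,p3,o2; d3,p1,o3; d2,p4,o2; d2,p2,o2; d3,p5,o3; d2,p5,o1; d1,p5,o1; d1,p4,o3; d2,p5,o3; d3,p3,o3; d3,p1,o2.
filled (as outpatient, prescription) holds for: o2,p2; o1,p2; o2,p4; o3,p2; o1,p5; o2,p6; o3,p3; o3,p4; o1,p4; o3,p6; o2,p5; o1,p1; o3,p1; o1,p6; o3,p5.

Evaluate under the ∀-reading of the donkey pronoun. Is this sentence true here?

"her" takes "an outpatient" as antecedent and "it" takes "a prescription"; both are donkey pronouns co-varying with the restrictor.
Strong reading: for every (d,p,o) with wrote(d,p,o), filled(o,p).
Restrictor triples: (d1,p4,o3)→filled(o3,p4) ✓  (d1,p5,o1)→filled(o1,p5) ✓  (d1,p5,o2)→filled(o2,p5) ✓  (d2,p2,o2)→filled(o2,p2) ✓  (d2,p3,o2)→filled(o2,p3) ✗  (d2,p4,o2)→filled(o2,p4) ✓  (d2,p5,o1)→filled(o1,p5) ✓  (d2,p5,o3)→filled(o3,p5) ✓  (d3,p1,o2)→filled(o2,p1) ✗  (d3,p1,o3)→filled(o3,p1) ✓  (d3,p2,o3)→filled(o3,p2) ✓  (d3,p3,o3)→filled(o3,p3) ✓  (d3,p4,o1)→filled(o1,p4) ✓  (d3,p5,o3)→filled(o3,p5) ✓  (d3,p6,o3)→filled(o3,p6) ✓
Counterexample: (d2,p3,o2) — filled(o2,p3) does not hold.

False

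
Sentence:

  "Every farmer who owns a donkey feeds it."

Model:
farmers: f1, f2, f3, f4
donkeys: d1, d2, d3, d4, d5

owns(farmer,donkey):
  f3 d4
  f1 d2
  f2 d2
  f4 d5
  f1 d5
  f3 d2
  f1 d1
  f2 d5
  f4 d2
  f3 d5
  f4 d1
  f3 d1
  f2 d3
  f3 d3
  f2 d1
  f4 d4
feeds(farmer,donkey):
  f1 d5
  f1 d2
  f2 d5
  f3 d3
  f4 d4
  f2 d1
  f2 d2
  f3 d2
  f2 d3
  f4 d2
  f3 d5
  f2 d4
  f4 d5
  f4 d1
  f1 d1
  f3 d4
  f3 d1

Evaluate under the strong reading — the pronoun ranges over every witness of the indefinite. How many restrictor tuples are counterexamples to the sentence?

"it" takes "a donkey" as antecedent — a donkey pronoun bound across the clause boundary.
Strong reading: for every (f,d) with owns(f,d), feeds(f,d).
Restrictor pairs: (f1,d1) ✓  (f1,d2) ✓  (f1,d5) ✓  (f2,d1) ✓  (f2,d2) ✓  (f2,d3) ✓  (f2,d5) ✓  (f3,d1) ✓  (f3,d2) ✓  (f3,d3) ✓  (f3,d4) ✓  (f3,d5) ✓  (f4,d1) ✓  (f4,d2) ✓  (f4,d4) ✓  (f4,d5) ✓
Counterexamples (restrictor pairs failing the scope): 0.

0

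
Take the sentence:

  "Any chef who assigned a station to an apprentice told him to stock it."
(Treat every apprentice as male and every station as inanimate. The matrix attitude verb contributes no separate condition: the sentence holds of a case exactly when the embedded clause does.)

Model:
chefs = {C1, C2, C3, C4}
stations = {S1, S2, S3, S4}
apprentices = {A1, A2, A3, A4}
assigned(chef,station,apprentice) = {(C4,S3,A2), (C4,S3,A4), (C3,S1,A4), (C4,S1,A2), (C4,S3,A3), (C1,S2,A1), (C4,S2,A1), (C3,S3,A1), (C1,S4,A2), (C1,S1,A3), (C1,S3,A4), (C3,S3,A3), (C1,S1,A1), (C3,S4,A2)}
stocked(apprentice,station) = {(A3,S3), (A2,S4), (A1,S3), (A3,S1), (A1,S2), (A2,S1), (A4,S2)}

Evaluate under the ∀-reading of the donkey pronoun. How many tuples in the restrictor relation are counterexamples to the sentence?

5

"him" takes "an apprentice" as antecedent and "it" takes "a station"; both are donkey pronouns co-varying with the restrictor.
Strong reading: for every (c,s,a) with assigned(c,s,a), stocked(a,s).
Restrictor triples: (C1,S1,A1)→stocked(A1,S1) ✗  (C1,S1,A3)→stocked(A3,S1) ✓  (C1,S2,A1)→stocked(A1,S2) ✓  (C1,S3,A4)→stocked(A4,S3) ✗  (C1,S4,A2)→stocked(A2,S4) ✓  (C3,S1,A4)→stocked(A4,S1) ✗  (C3,S3,A1)→stocked(A1,S3) ✓  (C3,S3,A3)→stocked(A3,S3) ✓  (C3,S4,A2)→stocked(A2,S4) ✓  (C4,S1,A2)→stocked(A2,S1) ✓  (C4,S2,A1)→stocked(A1,S2) ✓  (C4,S3,A2)→stocked(A2,S3) ✗  (C4,S3,A3)→stocked(A3,S3) ✓  (C4,S3,A4)→stocked(A4,S3) ✗
Counterexamples (restrictor triples failing the scope): 5.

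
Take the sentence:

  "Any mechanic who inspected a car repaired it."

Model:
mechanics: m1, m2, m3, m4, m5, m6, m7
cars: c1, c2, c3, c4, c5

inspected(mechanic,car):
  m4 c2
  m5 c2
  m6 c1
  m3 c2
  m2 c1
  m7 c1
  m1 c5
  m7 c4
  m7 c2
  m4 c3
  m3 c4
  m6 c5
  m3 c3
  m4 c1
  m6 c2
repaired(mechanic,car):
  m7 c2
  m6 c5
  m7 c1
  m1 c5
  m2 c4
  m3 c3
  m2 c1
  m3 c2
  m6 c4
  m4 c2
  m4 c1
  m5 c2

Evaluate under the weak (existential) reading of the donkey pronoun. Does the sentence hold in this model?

"it" takes "a car" as antecedent — a donkey pronoun bound across the clause boundary.
Weak reading: every mechanic m with some inspected-car has at least one inspected-car c such that repaired(m,c).
Per mechanic: m1:✓  m2:✓  m3:✓  m4:✓  m5:✓  m6:✓  m7:✓
Every mechanic in the restrictor has a witness.

True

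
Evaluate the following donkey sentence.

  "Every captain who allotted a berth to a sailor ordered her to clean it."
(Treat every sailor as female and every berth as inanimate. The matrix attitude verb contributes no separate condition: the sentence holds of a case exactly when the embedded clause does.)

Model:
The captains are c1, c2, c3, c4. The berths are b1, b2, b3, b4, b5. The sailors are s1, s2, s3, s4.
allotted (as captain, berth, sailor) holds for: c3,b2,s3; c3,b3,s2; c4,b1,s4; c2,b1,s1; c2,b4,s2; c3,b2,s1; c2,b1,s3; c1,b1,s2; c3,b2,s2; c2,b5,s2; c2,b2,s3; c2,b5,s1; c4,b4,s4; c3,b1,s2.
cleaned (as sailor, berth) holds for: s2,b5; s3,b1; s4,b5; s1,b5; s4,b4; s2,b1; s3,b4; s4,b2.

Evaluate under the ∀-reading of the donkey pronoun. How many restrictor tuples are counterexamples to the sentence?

8

"her" takes "a sailor" as antecedent and "it" takes "a berth"; both are donkey pronouns co-varying with the restrictor.
Strong reading: for every (c,b,s) with allotted(c,b,s), cleaned(s,b).
Restrictor triples: (c1,b1,s2)→cleaned(s2,b1) ✓  (c2,b1,s1)→cleaned(s1,b1) ✗  (c2,b1,s3)→cleaned(s3,b1) ✓  (c2,b2,s3)→cleaned(s3,b2) ✗  (c2,b4,s2)→cleaned(s2,b4) ✗  (c2,b5,s1)→cleaned(s1,b5) ✓  (c2,b5,s2)→cleaned(s2,b5) ✓  (c3,b1,s2)→cleaned(s2,b1) ✓  (c3,b2,s1)→cleaned(s1,b2) ✗  (c3,b2,s2)→cleaned(s2,b2) ✗  (c3,b2,s3)→cleaned(s3,b2) ✗  (c3,b3,s2)→cleaned(s2,b3) ✗  (c4,b1,s4)→cleaned(s4,b1) ✗  (c4,b4,s4)→cleaned(s4,b4) ✓
Counterexamples (restrictor triples failing the scope): 8.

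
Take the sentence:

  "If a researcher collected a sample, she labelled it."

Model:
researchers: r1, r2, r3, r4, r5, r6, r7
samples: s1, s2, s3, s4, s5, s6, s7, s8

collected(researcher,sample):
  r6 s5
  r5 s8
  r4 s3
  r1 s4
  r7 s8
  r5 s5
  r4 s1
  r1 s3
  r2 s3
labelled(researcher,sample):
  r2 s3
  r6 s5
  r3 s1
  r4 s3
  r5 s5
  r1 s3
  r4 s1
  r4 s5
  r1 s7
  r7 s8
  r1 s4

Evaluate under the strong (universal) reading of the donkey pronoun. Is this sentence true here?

False

"it" takes "a sample" as antecedent — a donkey pronoun bound across the clause boundary.
Strong reading: for every (r,s) with collected(r,s), labelled(r,s).
Restrictor pairs: (r1,s3) ✓  (r1,s4) ✓  (r2,s3) ✓  (r4,s1) ✓  (r4,s3) ✓  (r5,s5) ✓  (r5,s8) ✗  (r6,s5) ✓  (r7,s8) ✓
Counterexample: (r5,s8) is in collected but fails the scope.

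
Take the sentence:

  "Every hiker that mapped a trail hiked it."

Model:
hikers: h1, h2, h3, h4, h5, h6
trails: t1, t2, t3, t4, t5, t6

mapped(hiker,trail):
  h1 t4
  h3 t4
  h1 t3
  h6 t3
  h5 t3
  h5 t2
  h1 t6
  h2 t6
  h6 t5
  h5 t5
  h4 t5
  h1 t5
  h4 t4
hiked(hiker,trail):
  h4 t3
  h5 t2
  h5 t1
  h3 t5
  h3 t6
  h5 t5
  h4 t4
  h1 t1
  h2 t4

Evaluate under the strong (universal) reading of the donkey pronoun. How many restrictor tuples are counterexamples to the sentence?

10

"it" takes "a trail" as antecedent — a donkey pronoun bound across the clause boundary.
Strong reading: for every (h,t) with mapped(h,t), hiked(h,t).
Restrictor pairs: (h1,t3) ✗  (h1,t4) ✗  (h1,t5) ✗  (h1,t6) ✗  (h2,t6) ✗  (h3,t4) ✗  (h4,t4) ✓  (h4,t5) ✗  (h5,t2) ✓  (h5,t3) ✗  (h5,t5) ✓  (h6,t3) ✗  (h6,t5) ✗
Counterexamples (restrictor pairs failing the scope): 10.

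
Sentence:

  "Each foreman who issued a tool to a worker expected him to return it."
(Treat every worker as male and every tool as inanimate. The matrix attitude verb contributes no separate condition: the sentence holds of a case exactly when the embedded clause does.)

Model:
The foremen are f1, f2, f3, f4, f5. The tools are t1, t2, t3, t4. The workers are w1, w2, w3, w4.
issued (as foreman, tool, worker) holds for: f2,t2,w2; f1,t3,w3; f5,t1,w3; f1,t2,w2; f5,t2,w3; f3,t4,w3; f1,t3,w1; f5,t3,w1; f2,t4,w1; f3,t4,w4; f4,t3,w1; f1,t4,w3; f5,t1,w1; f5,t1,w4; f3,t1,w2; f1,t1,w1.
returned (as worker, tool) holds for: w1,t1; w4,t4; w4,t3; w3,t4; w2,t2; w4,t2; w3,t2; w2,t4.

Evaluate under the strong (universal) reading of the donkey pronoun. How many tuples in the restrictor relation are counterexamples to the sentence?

"him" takes "a worker" as antecedent and "it" takes "a tool"; both are donkey pronouns co-varying with the restrictor.
Strong reading: for every (f,t,w) with issued(f,t,w), returned(w,t).
Restrictor triples: (f1,t1,w1)→returned(w1,t1) ✓  (f1,t2,w2)→returned(w2,t2) ✓  (f1,t3,w1)→returned(w1,t3) ✗  (f1,t3,w3)→returned(w3,t3) ✗  (f1,t4,w3)→returned(w3,t4) ✓  (f2,t2,w2)→returned(w2,t2) ✓  (f2,t4,w1)→returned(w1,t4) ✗  (f3,t1,w2)→returned(w2,t1) ✗  (f3,t4,w3)→returned(w3,t4) ✓  (f3,t4,w4)→returned(w4,t4) ✓  (f4,t3,w1)→returned(w1,t3) ✗  (f5,t1,w1)→returned(w1,t1) ✓  (f5,t1,w3)→returned(w3,t1) ✗  (f5,t1,w4)→returned(w4,t1) ✗  (f5,t2,w3)→returned(w3,t2) ✓  (f5,t3,w1)→returned(w1,t3) ✗
Counterexamples (restrictor triples failing the scope): 8.

8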